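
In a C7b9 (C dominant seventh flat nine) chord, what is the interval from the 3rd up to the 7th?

C7b9: C E G Bb Db.
That puts E below Bb.
E up to Bb is 6 semitones, a half step narrower than a perfect fifth, so the interval is diminished.

diminished 5th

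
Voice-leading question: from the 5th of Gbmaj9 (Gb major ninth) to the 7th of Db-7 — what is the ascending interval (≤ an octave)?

minor 7th

Gbmaj9 (Gb major ninth) has Db as its 5th, and Db-7 has Cb as its 7th.
7 letter names make it a seventh; at 10 semitones (a half step narrower than major) the quality is minor.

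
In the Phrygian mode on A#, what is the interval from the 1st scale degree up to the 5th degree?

Spelling the Phrygian mode on A#: A# B C# D# E# F# G#.
1st scale degree = A#; scale degree 5 = E#.
Counting 5 letters and 7 half steps from A# gives a perfect fifth.

perfect fifth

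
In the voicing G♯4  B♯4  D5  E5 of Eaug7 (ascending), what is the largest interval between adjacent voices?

Adjacent intervals: G♯4→B♯4 = major third; B♯4→D5 = diminished third; D5→E5 = major second.
The largest is G♯4 to B♯4, a major third (4 semitones).

major third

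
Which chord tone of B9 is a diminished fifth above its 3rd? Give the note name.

B dominant ninth: B, D#, F#, A, C#.
The 3rd is D#. A diminished fifth above D# is A.
A is the chord's 7th.

A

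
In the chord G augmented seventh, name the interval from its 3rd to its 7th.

d5

Gaug7 (G augmented seventh) is spelled G–B–D#–F.
So we need the interval from B up to F.
5 letter names make it a fifth; at 6 semitones (a half step narrower than perfect) the quality is diminished.
This 3–7 tritone is the characteristic tension at the heart of the dominant sound.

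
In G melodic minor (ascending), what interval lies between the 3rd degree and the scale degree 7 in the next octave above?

The scale runs G A Bb C D E F#.
The 3rd degree is Bb and the 7th scale degree (up an octave) is F#.
Bb up to F# is 20 semitones, a half step wider than a perfect twelfth, so the interval is augmented.

augmented twelfth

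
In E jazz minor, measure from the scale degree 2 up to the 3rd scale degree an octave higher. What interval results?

Spelling E jazz minor: E F# G A B C# D#.
The scale degree 2 is F# and the degree 3 (up an octave) is G.
From F# to G: 13 semitones over a ninth = minor.

minor ninth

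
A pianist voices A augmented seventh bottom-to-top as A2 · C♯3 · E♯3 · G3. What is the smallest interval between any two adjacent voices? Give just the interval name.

Adjacent intervals: A2→C♯3 = major third; C♯3→E♯3 = major third; E♯3→G3 = diminished third.
The smallest is E♯3 to G3, a diminished third (2 semitones).

d3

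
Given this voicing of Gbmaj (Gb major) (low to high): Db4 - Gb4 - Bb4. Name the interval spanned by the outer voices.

The outer voices are Db4 and Bb4.
Counting 6 letters and 9 half steps from Db gives a major sixth.

major 6th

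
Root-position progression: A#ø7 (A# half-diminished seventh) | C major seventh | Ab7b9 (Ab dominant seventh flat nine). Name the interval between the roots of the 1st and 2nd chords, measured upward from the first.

diminished third

The roots are A# and C.
3 letter names make it a third; at 2 semitones (a whole step narrower than major) the quality is diminished.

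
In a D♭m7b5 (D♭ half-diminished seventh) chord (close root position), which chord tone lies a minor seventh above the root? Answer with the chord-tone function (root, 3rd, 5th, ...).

Spelling the chord: D♭–F♭–A𝄫–C♭.
The root is D♭. A minor seventh above D♭ is C♭.
C♭ is the chord's 7th.

7th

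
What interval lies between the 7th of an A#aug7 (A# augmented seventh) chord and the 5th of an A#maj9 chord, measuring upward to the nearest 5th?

M6

A#aug7 (A# augmented seventh) has G# as its 7th, and A#maj9 has E# as its 5th.
Counting 6 letters and 9 half steps from G# gives a major sixth.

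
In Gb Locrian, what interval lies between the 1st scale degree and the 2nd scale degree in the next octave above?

Gb locrian: Gb Abb Bbb Cb Dbb Ebb Fb.
The 1st scale degree is Gb and the scale degree 2 (up an octave) is Abb.
9 letter names make it a ninth; at 13 semitones (a half step narrower than major) the quality is minor.

minor ninth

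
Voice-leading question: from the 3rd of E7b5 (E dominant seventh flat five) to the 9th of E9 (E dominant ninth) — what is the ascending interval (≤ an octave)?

The 3rd of E7b5 (E dominant seventh flat five) is G#; the 9th of E9 (E dominant ninth) is F#.
From G# to F#: 10 semitones over a seventh = minor.

m7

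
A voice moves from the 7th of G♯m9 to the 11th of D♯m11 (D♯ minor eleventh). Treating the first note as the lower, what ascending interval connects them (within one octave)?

major second

The 7th of G♯m9 is F♯; the 11th of D♯m11 (D♯ minor eleventh) is G♯.
From F♯ to G♯ is 2 semitones, exactly the major second.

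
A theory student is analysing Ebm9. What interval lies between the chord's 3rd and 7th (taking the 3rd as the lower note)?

perfect 5th

Ebmin9 (Eb minor ninth): Eb Gb Bb Db F.
The 3rd is Gb and the 7th is Db.
Gb up to Db spans 5 letter names and 7 semitones — a perfect fifth.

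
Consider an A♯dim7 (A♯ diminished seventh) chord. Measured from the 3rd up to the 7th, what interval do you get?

diminished fifth

Spelling the chord: A♯, C♯, E, G.
3rd = C♯; 7th = G.
From C♯ to G: 6 semitones over a fifth = diminished.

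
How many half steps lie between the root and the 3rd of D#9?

4

The chord tones of D#9 are D#-F##-A#-C#-E#.
D# to F## is a major third: 4 semitones.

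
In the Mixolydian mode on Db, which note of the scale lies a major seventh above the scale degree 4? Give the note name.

F

The scale is Db Eb F Gb Ab Bb Cb.
The scale degree 4 is Gb; a major seventh above that is F — scale degree 3.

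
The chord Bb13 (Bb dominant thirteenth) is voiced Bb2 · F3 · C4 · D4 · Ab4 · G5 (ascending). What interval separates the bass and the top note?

M20

The outer voices are Bb2 and G5.
Bb up to G spans 20 letter names and 33 semitones — a major 20th.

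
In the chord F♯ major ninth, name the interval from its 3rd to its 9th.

minor seventh

The chord tones of F♯maj9 (F♯ major ninth) are F♯-A♯-C♯-E♯-G♯.
That puts A♯ below G♯.
A♯ up to G♯ is 10 semitones, a half step narrower than a major seventh, so the interval is minor.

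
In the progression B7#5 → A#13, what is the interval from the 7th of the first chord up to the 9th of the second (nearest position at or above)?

B7#5 has A as its 7th, and A#13 has B# as its 9th.
A up to B# is 3 semitones, a half step wider than a major second, so the interval is augmented.

augmented second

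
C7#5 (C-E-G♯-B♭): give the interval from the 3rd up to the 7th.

The 3rd is E and the 7th is B♭.
E up to B♭ is 6 semitones, a half step narrower than a perfect fifth, so the interval is diminished.

diminished fifth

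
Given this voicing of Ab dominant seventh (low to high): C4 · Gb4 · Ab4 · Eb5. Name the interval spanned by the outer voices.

The outer voices are C4 and Eb5.
10 letter names make it a tenth; at 15 semitones (a half step narrower than major) the quality is minor.

m10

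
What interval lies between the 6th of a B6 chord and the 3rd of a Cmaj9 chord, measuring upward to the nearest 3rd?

minor sixth

The 6th of B6 is G#; the 3rd of Cmaj9 is E.
From G# to E: 8 semitones over a sixth = minor.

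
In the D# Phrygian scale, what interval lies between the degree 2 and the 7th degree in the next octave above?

major thirteenth

Spelling the D# Phrygian scale: D# E F# G# A# B C#.
The degree 2 is E and the 7th scale degree (up an octave) is C#.
From E to C# is 21 semitones, exactly the major thirteenth.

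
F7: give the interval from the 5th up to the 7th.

F dominant seventh: F A C Eb.
5th = C; 7th = Eb.
C up to Eb is 3 semitones, a half step narrower than a major third, so the interval is minor.

m3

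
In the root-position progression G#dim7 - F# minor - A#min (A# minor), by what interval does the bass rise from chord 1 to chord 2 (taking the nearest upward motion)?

The roots are G# and F#.
From G# to F#: 10 semitones over a seventh = minor.

m7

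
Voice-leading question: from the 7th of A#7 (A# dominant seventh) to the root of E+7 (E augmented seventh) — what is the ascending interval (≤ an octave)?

A#7 (A# dominant seventh) has G# as its 7th, and E+7 (E augmented seventh) has E as its root.
From G# to E: 8 semitones over a sixth = minor.

minor sixth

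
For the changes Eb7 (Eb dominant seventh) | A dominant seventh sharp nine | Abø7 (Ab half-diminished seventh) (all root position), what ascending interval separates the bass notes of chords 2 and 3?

The roots are A and Ab.
From A to Ab: 11 semitones over an octave = diminished.

diminished octave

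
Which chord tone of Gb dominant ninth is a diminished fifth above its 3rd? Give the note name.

Fb

Gb9: Gb-Bb-Db-Fb-Ab.
The 3rd is Bb. A diminished fifth above Bb is Fb.
Fb is the chord's 7th.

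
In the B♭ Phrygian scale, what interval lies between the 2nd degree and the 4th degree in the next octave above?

B♭ phrygian: B♭ C♭ D♭ E♭ F G♭ A♭.
So we need the interval from C♭ up to E♭.
C♭ up to E♭ spans 10 letter names and 16 semitones — a major tenth.

major 10th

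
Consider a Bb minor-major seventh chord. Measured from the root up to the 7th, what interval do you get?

major seventh

Bb minor-major seventh: Bb Db F A.
Root = Bb; 7th = A.
Bb up to A spans 7 letter names and 11 semitones — a major seventh.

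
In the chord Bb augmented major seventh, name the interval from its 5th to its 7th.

The chord tones of Bb+maj7 (Bb augmented major seventh) are Bb, D, F#, A.
The 5th is F# and the 7th is A.
F# up to A is 3 semitones, a half step narrower than a major third, so the interval is minor.

minor 3rd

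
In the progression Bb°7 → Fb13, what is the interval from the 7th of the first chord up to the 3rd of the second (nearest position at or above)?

Bb°7 has Abb as its 7th, and Fb13 has Ab as its 3rd.
Abb up to Ab is 1 semitone, a half step wider than a perfect unison, so the interval is augmented.

A1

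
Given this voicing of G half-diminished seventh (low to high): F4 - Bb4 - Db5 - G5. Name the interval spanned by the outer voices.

The outer voices are F4 and G5.
From F to G is 14 semitones, exactly the major ninth.

major ninth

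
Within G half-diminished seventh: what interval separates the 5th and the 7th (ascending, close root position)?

major third

The chord tones of Gø7 (G half-diminished seventh) are G Bb Db F.
5th = Db; 7th = F.
From Db to F is 4 semitones, exactly the major third.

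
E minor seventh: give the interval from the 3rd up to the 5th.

Spelling the chord: E G B D.
That puts G below B.
G up to B spans 3 letter names and 4 semitones — a major third.

major 3rd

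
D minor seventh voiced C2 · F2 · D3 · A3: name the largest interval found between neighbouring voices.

major 6th

Adjacent intervals: C2→F2 = perfect fourth; F2→D3 = major sixth; D3→A3 = perfect fifth.
The largest is F2 to D3, a major sixth (9 semitones).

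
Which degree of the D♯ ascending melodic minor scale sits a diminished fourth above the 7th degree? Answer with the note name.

The scale is D♯ E♯ F♯ G♯ A♯ B♯ C𝄪.
The 7th degree is C𝄪; a diminished fourth above that is F♯ — scale degree 3.

F#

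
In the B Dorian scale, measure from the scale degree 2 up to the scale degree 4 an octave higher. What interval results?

minor tenth

Spelling the B Dorian scale: B C♯ D E F♯ G♯ A.
So we need the interval from C♯ up to E.
C♯ up to E is 15 semitones, a half step narrower than a major tenth, so the interval is minor.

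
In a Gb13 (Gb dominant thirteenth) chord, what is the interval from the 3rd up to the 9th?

The chord tones of Gb dominant thirteenth are Gb, Bb, Db, Fb, Ab, Eb.
That puts Bb below Ab.
Bb up to Ab is 10 semitones, a half step narrower than a major seventh, so the interval is minor.

minor seventh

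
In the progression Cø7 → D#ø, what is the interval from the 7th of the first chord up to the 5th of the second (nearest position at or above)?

Cø7 has Bb as its 7th, and D#ø has A as its 5th.
Bb up to A spans 7 letter names and 11 semitones — a major seventh.

M7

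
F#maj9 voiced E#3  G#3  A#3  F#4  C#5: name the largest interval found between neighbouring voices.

minor sixth

Adjacent intervals: E#3→G#3 = minor third; G#3→A#3 = major second; A#3→F#4 = minor sixth; F#4→C#5 = perfect fifth.
The largest is A#3 to F#4, a minor sixth (8 semitones).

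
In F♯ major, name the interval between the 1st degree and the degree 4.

F♯ major: F♯ G♯ A♯ B C♯ D♯ E♯.
The 1st degree is F♯ and the 4th degree is B.
From F♯ to B is 5 semitones, exactly the perfect fourth.

perfect fourth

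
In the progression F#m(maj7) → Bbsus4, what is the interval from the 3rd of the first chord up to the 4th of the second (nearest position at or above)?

F#m(maj7) has A as its 3rd, and Bbsus4 has Eb as its 4th.
5 letter names make it a fifth; at 6 semitones (a half step narrower than perfect) the quality is diminished.

diminished 5th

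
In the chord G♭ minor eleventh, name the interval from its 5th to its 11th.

G♭ minor eleventh: G♭-B𝄫-D♭-F♭-A♭-C♭.
That puts D♭ below C♭.
From D♭ to C♭: 10 semitones over a seventh = minor.

minor seventh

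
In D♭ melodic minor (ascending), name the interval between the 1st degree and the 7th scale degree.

The scale runs D♭ E♭ F♭ G♭ A♭ B♭ C.
1st degree = D♭; degree 7 = C.
From D♭ to C is 11 semitones, exactly the major seventh.

M7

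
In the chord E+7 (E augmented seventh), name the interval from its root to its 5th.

E7#5 is spelled E–G#–B#–D.
Root = E; 5th = B#.
5 letter names make it a fifth; at 8 semitones (a half step wider than perfect) the quality is augmented.

augmented fifth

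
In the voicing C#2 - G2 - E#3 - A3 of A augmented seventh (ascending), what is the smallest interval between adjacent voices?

diminished fourth

Adjacent intervals: C#2→G2 = diminished fifth; G2→E#3 = augmented sixth; E#3→A3 = diminished fourth.
The smallest is E#3 to A3, a diminished fourth (4 semitones).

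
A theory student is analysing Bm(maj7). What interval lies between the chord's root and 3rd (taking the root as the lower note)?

BmM7: B, D, F#, A#.
Root = B; 3rd = D.
From B to D: 3 semitones over a third = minor.

minor 3rd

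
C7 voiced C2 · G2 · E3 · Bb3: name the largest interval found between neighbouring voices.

M6

Adjacent intervals: C2→G2 = perfect fifth; G2→E3 = major sixth; E3→Bb3 = diminished fifth.
The largest is G2 to E3, a major sixth (9 semitones).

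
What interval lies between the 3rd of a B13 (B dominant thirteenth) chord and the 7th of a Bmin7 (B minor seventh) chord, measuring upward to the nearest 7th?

d5

B13 (B dominant thirteenth) has D# as its 3rd, and Bmin7 (B minor seventh) has A as its 7th.
5 letter names make it a fifth; at 6 semitones (a half step narrower than perfect) the quality is diminished.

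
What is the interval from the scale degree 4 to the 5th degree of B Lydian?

minor second

B lydian: B C♯ D♯ E♯ F♯ G♯ A♯.
That puts E♯ below F♯.
2 letter names make it a second; at 1 semitone (a half step narrower than major) the quality is minor.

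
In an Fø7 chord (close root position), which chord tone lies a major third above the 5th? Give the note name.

Fø7: F–Ab–Cb–Eb.
The 5th is Cb. A major third above Cb is Eb.
Eb is the chord's 7th.

Eb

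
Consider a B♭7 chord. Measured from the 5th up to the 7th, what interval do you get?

B♭7 is spelled B♭-D-F-A♭.
So we need the interval from F up to A♭.
From F to A♭: 3 semitones over a third = minor.

minor 3rd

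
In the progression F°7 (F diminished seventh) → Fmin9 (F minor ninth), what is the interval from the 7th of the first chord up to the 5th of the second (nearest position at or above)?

F°7 (F diminished seventh) has E𝄫 as its 7th, and Fmin9 (F minor ninth) has C as its 5th.
From E𝄫 to C: 10 semitones over a sixth = augmented.

augmented sixth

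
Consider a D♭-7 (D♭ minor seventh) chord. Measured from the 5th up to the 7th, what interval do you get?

Spelling the chord: D♭ F♭ A♭ C♭.
The 5th is A♭ and the 7th is C♭.
A♭ up to C♭ is 3 semitones, a half step narrower than a major third, so the interval is minor.

minor third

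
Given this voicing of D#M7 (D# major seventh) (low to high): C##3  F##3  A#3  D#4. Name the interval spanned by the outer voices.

The outer voices are C##3 and D#4.
From C## to D#: 13 semitones over a ninth = minor.

minor 9th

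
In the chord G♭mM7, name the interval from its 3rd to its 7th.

Spelling the chord: G♭-B𝄫-D♭-F.
3rd = B𝄫; 7th = F.
From B𝄫 to F: 8 semitones over a fifth = augmented.

augmented fifth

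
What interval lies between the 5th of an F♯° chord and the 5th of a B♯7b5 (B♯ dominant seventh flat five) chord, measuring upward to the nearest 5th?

The 5th of F♯° is C; the 5th of B♯7b5 (B♯ dominant seventh flat five) is F♯.
From C to F♯: 6 semitones over a fourth = augmented.

augmented fourth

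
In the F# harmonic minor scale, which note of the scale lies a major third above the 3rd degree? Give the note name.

C#

The scale is F# G# A B C# D E#.
The 3rd degree is A; a major third above that is C# — scale degree 5.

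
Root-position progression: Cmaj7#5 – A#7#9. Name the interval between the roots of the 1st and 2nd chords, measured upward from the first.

The roots are C and A#.
From C to A#: 10 semitones over a sixth = augmented.

augmented 6th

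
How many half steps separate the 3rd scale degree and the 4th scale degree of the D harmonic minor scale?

2

The scale is D E F G A B♭ C♯.
F up to G is a major second — 2 semitones.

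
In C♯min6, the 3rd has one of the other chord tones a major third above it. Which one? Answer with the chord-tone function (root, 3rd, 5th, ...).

5th

The chord tones of C♯ minor sixth are C♯, E, G♯, A♯.
The 3rd is E. A major third above E is G♯.
G♯ is the chord's 5th.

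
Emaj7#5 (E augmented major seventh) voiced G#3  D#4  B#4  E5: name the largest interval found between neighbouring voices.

major sixth

Adjacent intervals: G#3→D#4 = perfect fifth; D#4→B#4 = major sixth; B#4→E5 = diminished fourth.
The largest is D#4 to B#4, a major sixth (9 semitones).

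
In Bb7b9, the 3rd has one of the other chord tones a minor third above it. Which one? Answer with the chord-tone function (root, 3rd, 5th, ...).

Spelling the chord: Bb–D–F–Ab–Cb.
The 3rd is D. A minor third above D is F.
F is the chord's 5th.

5th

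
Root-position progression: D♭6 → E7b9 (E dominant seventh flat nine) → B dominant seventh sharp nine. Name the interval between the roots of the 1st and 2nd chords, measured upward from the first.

augmented second

The roots are D♭ and E.
2 letter names make it a second; at 3 semitones (a half step wider than major) the quality is augmented.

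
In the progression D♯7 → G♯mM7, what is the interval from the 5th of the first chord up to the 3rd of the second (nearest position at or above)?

D♯7 has A♯ as its 5th, and G♯mM7 has B as its 3rd.
From A♯ to B: 1 semitone over a second = minor.

m2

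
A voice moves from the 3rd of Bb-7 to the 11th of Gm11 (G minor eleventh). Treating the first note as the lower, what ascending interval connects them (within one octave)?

The 3rd of Bb-7 is Db; the 11th of Gm11 (G minor eleventh) is C.
From Db to C is 11 semitones, exactly the major seventh.

M7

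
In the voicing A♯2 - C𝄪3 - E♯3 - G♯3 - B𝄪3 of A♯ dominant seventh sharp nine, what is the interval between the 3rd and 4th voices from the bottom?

Those voices are E♯3 and G♯3.
From E♯ to G♯: 3 semitones over a third = minor.

minor third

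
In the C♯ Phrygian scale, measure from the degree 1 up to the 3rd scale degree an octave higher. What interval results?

m10

C♯ phrygian: C♯ D E F♯ G♯ A B.
The degree 1 is C♯ and the degree 3 (up an octave) is E.
10 letter names make it a tenth; at 15 semitones (a half step narrower than major) the quality is minor.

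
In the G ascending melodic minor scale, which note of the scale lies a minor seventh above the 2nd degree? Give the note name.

G

The scale is G A B♭ C D E F♯.
The 2nd degree is A; a minor seventh above that is G — scale degree 1.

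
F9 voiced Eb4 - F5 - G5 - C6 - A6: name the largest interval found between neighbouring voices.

Adjacent intervals: Eb4→F5 = major ninth; F5→G5 = major second; G5→C6 = perfect fourth; C6→A6 = major sixth.
The largest is Eb4 to F5, a major ninth (14 semitones).

M9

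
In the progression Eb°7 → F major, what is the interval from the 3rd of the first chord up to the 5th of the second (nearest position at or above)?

Eb°7 has Gb as its 3rd, and F major has C as its 5th.
Gb up to C is 6 semitones, a half step wider than a perfect fourth, so the interval is augmented.

augmented fourth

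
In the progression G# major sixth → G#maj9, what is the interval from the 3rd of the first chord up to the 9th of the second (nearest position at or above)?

minor 7th

The 3rd of G# major sixth is B#; the 9th of G#maj9 is A#.
B# up to A# is 10 semitones, a half step narrower than a major seventh, so the interval is minor.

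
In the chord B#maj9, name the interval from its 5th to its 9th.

P5

Spelling the chord: B#–D##–F##–A##–C##.
5th = F##; 9th = C##.
Counting 5 letters and 7 half steps from F## gives a perfect fifth.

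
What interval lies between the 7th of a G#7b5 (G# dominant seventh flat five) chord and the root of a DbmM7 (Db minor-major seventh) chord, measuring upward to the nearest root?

diminished sixth

The 7th of G#7b5 (G# dominant seventh flat five) is F#; the root of DbmM7 (Db minor-major seventh) is Db.
F# up to Db is 7 semitones, a whole step narrower than a major sixth, so the interval is diminished.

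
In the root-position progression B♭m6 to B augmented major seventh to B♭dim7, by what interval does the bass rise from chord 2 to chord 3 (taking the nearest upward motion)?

diminished octave

The roots are B and B♭.
From B to B♭: 11 semitones over an octave = diminished.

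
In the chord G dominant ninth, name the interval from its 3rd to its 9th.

m7

G9: G, B, D, F, A.
So we need the interval from B up to A.
7 letter names make it a seventh; at 10 semitones (a half step narrower than major) the quality is minor.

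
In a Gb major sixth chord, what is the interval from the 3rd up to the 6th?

perfect fourth

Gb6 is spelled Gb-Bb-Db-Eb.
That puts Bb below Eb.
Bb up to Eb spans 4 letter names and 5 semitones — a perfect fourth.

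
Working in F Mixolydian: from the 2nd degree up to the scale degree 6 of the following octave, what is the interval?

P12

The scale runs F G A Bb C D Eb.
2nd degree = G; scale degree 6 (up an octave) = D.
From G to D is 19 semitones, exactly the perfect twelfth.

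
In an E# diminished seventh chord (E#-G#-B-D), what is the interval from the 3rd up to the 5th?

minor third

That puts G# below B.
3 letter names make it a third; at 3 semitones (a half step narrower than major) the quality is minor.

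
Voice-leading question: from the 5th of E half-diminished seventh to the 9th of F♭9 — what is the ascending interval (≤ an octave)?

E half-diminished seventh has B♭ as its 5th, and F♭9 has G♭ as its 9th.
6 letter names make it a sixth; at 8 semitones (a half step narrower than major) the quality is minor.

minor sixth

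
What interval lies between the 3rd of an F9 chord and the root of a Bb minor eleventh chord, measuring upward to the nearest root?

m2

The 3rd of F9 is A; the root of Bb minor eleventh is Bb.
2 letter names make it a second; at 1 semitone (a half step narrower than major) the quality is minor.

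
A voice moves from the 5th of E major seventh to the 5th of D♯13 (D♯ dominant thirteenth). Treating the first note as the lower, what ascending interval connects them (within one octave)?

major 7th

E major seventh has B as its 5th, and D♯13 (D♯ dominant thirteenth) has A♯ as its 5th.
From B to A♯ is 11 semitones, exactly the major seventh.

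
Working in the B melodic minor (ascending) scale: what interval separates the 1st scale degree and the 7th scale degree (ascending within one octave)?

Spelling the B melodic minor (ascending) scale: B C# D E F# G# A#.
So we need the interval from B up to A#.
Counting 7 letters and 11 half steps from B gives a major seventh.

major seventh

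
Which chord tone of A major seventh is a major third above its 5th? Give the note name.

G#

Spelling the chord: A C# E G#.
The 5th is E. A major third above E is G#.
G# is the chord's 7th.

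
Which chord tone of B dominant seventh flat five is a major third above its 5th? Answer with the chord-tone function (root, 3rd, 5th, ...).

7th

B7b5 is spelled B D♯ F A.
The 5th is F. A major third above F is A.
A is the chord's 7th.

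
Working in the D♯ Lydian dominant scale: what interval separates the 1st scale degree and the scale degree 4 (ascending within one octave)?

augmented fourth

The scale runs D♯ E♯ F𝄪 G𝄪 A♯ B♯ C♯.
1st scale degree = D♯; degree 4 = G𝄪.
From D♯ to G𝄪: 6 semitones over a fourth = augmented.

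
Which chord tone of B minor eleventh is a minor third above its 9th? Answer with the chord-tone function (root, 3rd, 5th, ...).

Spelling the chord: B D F♯ A C♯ E.
The 9th is C♯. A minor third above C♯ is E.
E is the chord's 11th.

11th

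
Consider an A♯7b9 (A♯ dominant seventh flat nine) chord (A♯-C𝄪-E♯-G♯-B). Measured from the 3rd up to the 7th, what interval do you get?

diminished fifth

That puts C𝄪 below G♯.
C𝄪 up to G♯ is 6 semitones, a half step narrower than a perfect fifth, so the interval is diminished.
That tritone between 3rd and 7th is what gives the dominant seventh its pull toward resolution.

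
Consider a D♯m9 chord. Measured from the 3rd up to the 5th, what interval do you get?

The chord tones of D♯m9 are D♯–F♯–A♯–C♯–E♯.
The 3rd is F♯ and the 5th is A♯.
From F♯ to A♯ is 4 semitones, exactly the major third.

M3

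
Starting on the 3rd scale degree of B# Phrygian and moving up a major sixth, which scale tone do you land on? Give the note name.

B#

The scale is B# C# D# E# F## G# A#.
The 3rd scale degree is D#; a major sixth above that is B# — scale degree 1.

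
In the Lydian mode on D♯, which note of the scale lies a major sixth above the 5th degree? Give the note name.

F##

The scale is D♯ E♯ F𝄪 G𝄪 A♯ B♯ C𝄪.
The 5th degree is A♯; a major sixth above that is F𝄪 — scale degree 3.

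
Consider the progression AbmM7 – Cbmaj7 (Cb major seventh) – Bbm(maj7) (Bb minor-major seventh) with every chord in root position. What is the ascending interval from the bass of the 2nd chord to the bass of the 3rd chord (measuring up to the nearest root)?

major 7th

The roots are Cb and Bb.
Counting 7 letters and 11 half steps from Cb gives a major seventh.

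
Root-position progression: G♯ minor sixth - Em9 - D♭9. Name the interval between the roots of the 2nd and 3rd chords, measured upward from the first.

The roots are E and D♭.
E up to D♭ is 9 semitones, a whole step narrower than a major seventh, so the interval is diminished.

diminished seventh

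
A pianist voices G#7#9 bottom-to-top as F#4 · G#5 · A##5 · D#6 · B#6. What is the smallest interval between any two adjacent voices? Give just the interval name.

augmented second

Adjacent intervals: F#4→G#5 = major ninth; G#5→A##5 = augmented second; A##5→D#6 = diminished fourth; D#6→B#6 = major sixth.
The smallest is G#5 to A##5, an augmented second (3 semitones).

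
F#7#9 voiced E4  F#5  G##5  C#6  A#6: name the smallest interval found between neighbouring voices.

Adjacent intervals: E4→F#5 = major ninth; F#5→G##5 = augmented second; G##5→C#6 = diminished fourth; C#6→A#6 = major sixth.
The smallest is F#5 to G##5, an augmented second (3 semitones).

augmented second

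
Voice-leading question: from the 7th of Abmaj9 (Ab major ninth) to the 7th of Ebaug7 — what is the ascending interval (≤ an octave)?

The 7th of Abmaj9 (Ab major ninth) is G; the 7th of Ebaug7 is Db.
5 letter names make it a fifth; at 6 semitones (a half step narrower than perfect) the quality is diminished.

diminished fifth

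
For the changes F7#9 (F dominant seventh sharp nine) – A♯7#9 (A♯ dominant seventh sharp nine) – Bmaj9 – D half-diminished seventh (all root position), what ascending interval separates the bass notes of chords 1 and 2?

The roots are F and A♯.
F up to A♯ is 5 semitones, a half step wider than a major third, so the interval is augmented.

A3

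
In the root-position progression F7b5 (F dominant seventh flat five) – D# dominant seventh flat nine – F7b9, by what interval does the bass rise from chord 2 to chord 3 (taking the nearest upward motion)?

The roots are D# and F.
From D# to F: 2 semitones over a third = diminished.

d3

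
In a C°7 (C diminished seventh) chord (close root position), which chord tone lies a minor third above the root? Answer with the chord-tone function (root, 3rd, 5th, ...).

The chord tones of C°7 are C, E♭, G♭, B𝄫.
The root is C. A minor third above C is E♭.
E♭ is the chord's 3rd.

3rd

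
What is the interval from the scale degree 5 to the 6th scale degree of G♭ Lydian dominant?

Spelling G♭ Lydian dominant: G♭ A♭ B♭ C D♭ E♭ F♭.
The scale degree 5 is D♭ and the 6th degree is E♭.
Counting 2 letters and 2 half steps from D♭ gives a major second.

major 2nd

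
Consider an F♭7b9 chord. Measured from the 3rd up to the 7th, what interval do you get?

F♭7b9: F♭-A♭-C♭-E𝄫-G𝄫.
So we need the interval from A♭ up to E𝄫.
A♭ up to E𝄫 is 6 semitones, a half step narrower than a perfect fifth, so the interval is diminished.

diminished fifth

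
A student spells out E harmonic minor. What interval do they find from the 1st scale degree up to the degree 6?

E harmonic minor: E F♯ G A B C D♯.
That puts E below C.
E up to C is 8 semitones, a half step narrower than a major sixth, so the interval is minor.

minor 6th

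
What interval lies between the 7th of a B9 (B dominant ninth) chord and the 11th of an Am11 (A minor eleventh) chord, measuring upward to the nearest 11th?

The 7th of B9 (B dominant ninth) is A; the 11th of Am11 (A minor eleventh) is D.
Counting 4 letters and 5 half steps from A gives a perfect fourth.

P4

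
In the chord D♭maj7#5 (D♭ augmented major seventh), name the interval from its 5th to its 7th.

minor third

D♭+maj7: D♭–F–A–C.
5th = A; 7th = C.
3 letter names make it a third; at 3 semitones (a half step narrower than major) the quality is minor.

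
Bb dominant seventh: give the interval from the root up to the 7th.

m7

Spelling the chord: Bb D F Ab.
That puts Bb below Ab.
7 letter names make it a seventh; at 10 semitones (a half step narrower than major) the quality is minor.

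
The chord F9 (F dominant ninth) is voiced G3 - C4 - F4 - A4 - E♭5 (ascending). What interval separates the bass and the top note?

minor thirteenth

The outer voices are G3 and E♭5.
13 letter names make it a thirteenth; at 20 semitones (a half step narrower than major) the quality is minor.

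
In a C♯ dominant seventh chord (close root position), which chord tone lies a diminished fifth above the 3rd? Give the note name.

B

Spelling the chord: C♯, E♯, G♯, B.
The 3rd is E♯. A diminished fifth above E♯ is B.
B is the chord's 7th.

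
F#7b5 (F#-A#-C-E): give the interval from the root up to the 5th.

The root is F# and the 5th is C.
From F# to C: 6 semitones over a fifth = diminished.

diminished fifth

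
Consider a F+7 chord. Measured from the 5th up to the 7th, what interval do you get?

diminished third

Spelling the chord: F-A-C#-Eb.
So we need the interval from C# up to Eb.
C# up to Eb is 2 semitones, a whole step narrower than a major third, so the interval is diminished.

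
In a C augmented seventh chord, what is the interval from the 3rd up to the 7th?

The chord tones of C7#5 (C augmented seventh) are C-E-G#-Bb.
3rd = E; 7th = Bb.
From E to Bb: 6 semitones over a fifth = diminished.

diminished fifth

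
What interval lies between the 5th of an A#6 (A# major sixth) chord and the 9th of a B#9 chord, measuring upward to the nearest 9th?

The 5th of A#6 (A# major sixth) is E#; the 9th of B#9 is C##.
E# up to C## spans 6 letter names and 9 semitones — a major sixth.

major sixth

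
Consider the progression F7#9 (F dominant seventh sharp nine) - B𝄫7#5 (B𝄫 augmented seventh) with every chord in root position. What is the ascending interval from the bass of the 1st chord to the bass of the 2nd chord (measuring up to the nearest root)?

The roots are F and B𝄫.
F up to B𝄫 is 4 semitones, a half step narrower than a perfect fourth, so the interval is diminished.

diminished fourth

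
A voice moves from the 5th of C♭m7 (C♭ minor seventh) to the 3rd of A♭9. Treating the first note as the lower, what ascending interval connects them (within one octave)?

C♭m7 (C♭ minor seventh) has G♭ as its 5th, and A♭9 has C as its 3rd.
G♭ up to C is 6 semitones, a half step wider than a perfect fourth, so the interval is augmented.

augmented fourth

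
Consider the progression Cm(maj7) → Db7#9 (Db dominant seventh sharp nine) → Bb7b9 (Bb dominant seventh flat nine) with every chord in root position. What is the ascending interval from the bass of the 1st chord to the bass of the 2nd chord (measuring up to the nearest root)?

m2

The roots are C and Db.
2 letter names make it a second; at 1 semitone (a half step narrower than major) the quality is minor.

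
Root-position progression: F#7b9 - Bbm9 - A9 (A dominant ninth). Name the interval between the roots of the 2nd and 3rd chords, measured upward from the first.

The roots are Bb and A.
From Bb to A is 11 semitones, exactly the major seventh.

M7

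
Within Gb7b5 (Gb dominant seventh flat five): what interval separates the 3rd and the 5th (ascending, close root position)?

Spelling the chord: Gb Bb Dbb Fb.
So we need the interval from Bb up to Dbb.
3 letter names make it a third; at 2 semitones (a whole step narrower than major) the quality is diminished.

diminished third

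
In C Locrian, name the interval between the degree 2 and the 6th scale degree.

The scale runs C Db Eb F Gb Ab Bb.
The degree 2 is Db and the 6th scale degree is Ab.
From Db to Ab is 7 semitones, exactly the perfect fifth.

perfect fifth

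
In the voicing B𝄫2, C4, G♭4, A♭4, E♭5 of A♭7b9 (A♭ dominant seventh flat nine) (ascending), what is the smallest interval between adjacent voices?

Adjacent intervals: B𝄫2→C4 = augmented ninth; C4→G♭4 = diminished fifth; G♭4→A♭4 = major second; A♭4→E♭5 = perfect fifth.
The smallest is G♭4 to A♭4, a major second (2 semitones).

M2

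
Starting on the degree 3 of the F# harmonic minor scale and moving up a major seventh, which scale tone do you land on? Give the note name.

The scale is F# G# A B C# D E#.
The degree 3 is A; a major seventh above that is G# — scale degree 2.

G#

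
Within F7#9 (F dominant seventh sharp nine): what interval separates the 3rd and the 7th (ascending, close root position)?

F dominant seventh sharp nine: F, A, C, Eb, G#.
So we need the interval from A up to Eb.
A up to Eb is 6 semitones, a half step narrower than a perfect fifth, so the interval is diminished.

diminished fifth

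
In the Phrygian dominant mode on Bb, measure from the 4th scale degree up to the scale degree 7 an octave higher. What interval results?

Bb phrygian dominant: Bb Cb D Eb F Gb Ab.
So we need the interval from Eb up to Ab.
From Eb to Ab is 17 semitones, exactly the perfect eleventh.

perfect eleventh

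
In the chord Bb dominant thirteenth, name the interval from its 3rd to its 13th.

The chord tones of Bb dominant thirteenth are Bb–D–F–Ab–C–G.
3rd = D; 13th = G.
Counting 11 letters and 17 half steps from D gives a perfect eleventh.

perfect 11th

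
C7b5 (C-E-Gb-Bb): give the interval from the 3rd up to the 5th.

So we need the interval from E up to Gb.
E up to Gb is 2 semitones, a whole step narrower than a major third, so the interval is diminished.

diminished third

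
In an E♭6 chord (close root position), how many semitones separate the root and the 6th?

9

The chord tones of E♭ major sixth are E♭, G, B♭, C.
E♭ to C is a major sixth: 9 semitones.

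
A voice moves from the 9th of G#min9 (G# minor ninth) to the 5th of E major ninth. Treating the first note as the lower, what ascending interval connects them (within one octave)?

minor second

The 9th of G#min9 (G# minor ninth) is A#; the 5th of E major ninth is B.
A# up to B is 1 semitone, a half step narrower than a major second, so the interval is minor.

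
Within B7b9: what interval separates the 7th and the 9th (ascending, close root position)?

minor third

The chord tones of B dominant seventh flat nine are B D# F# A C.
7th = A; 9th = C.
A up to C is 3 semitones, a half step narrower than a major third, so the interval is minor.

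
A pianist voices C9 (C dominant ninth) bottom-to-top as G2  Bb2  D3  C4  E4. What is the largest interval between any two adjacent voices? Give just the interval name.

Adjacent intervals: G2→Bb2 = minor third; Bb2→D3 = major third; D3→C4 = minor seventh; C4→E4 = major third.
The largest is D3 to C4, a minor seventh (10 semitones).

minor seventh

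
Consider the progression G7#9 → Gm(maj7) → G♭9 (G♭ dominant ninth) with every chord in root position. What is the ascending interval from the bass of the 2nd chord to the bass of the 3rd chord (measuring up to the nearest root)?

The roots are G and G♭.
8 letter names make it an octave; at 11 semitones (a half step narrower than perfect) the quality is diminished.

diminished 8th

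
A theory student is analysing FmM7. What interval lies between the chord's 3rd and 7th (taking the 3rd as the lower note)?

augmented fifth

The chord tones of FmM7 are F, Ab, C, E.
That puts Ab below E.
Ab up to E is 8 semitones, a half step wider than a perfect fifth, so the interval is augmented.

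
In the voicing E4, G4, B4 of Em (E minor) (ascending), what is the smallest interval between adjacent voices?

Adjacent intervals: E4→G4 = minor third; G4→B4 = major third.
The smallest is E4 to G4, a minor third (3 semitones).

m3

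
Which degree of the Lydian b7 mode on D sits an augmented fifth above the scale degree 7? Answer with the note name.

G#

The scale is D E F# G# A B C.
The scale degree 7 is C; an augmented fifth above that is G# — scale degree 4.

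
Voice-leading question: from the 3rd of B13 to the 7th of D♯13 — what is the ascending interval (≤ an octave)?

minor seventh

The 3rd of B13 is D♯; the 7th of D♯13 is C♯.
From D♯ to C♯: 10 semitones over a seventh = minor.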